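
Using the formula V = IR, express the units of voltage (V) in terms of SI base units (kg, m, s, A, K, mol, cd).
Units of each symbol in V = IR:
  I (current): A
  R (resistance, in ohms): kg·m²/(s³·A²)

Multiplying the contributions: [A] · [kg·m²/(s³·A²)]
Adding exponents of each base unit: kg: 1, m: 2, s: -3, A: -1
SI base units of voltage: kg·m²/(s³·A)

Answer: kg·m²/(s³·A)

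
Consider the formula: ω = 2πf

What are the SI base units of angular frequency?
Units of each symbol in ω = 2πf:
  f (frequency): 1/s
  The factor 2π is dimensionless.

Multiplying the contributions: [1/s]
Adding exponents of each base unit: s: -1
SI base units of angular frequency: 1/s

Answer: 1/s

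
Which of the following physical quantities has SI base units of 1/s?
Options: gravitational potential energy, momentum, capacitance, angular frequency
Checking the SI base units of each option:
  gravitational potential energy (U = -GMm/r): kg·m²/s²  ✗
  momentum (p = mv): kg·m/s  ✗
  capacitance (C = Q/V): s⁴·A²/(kg·m²)  ✗
  angular frequency (ω = 2πf): 1/s  ✓ matches

Only angular frequency has units 1/s.

Answer: angular frequency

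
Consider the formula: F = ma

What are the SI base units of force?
Units of each symbol in F = ma:
  m (mass): kg
  a (acceleration): m/s²

Multiplying the contributions: [kg] · [m/s²]
Adding exponents of each base unit: kg: 1, m: 1, s: -2
SI base units of force: kg·m/s²

Answer: kg·m/s²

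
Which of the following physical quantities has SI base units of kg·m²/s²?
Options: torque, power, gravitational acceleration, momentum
Checking the SI base units of each option:
  torque (τ = Fr): kg·m²/s²  ✓ matches
  power (P = W/t): kg·m²/s³  ✗
  gravitational acceleration (g = GM/r²): m/s²  ✗
  momentum (p = mv): kg·m/s  ✗

Only torque has units kg·m²/s².

Answer: torque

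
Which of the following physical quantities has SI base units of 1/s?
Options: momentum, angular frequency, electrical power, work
Checking the SI base units of each option:
  momentum (p = mv): kg·m/s  ✗
  angular frequency (ω = 2πf): 1/s  ✓ matches
  electrical power (P = IV): kg·m²/s³  ✗
  work (W = Fd): kg·m²/s²  ✗

Only angular frequency has units 1/s.

Answer: angular frequency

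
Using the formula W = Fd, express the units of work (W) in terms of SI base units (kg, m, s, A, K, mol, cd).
Units of each symbol in W = Fd:
  F (force): kg·m/s²
  d (displacement): m

Multiplying the contributions: [kg·m/s²] · [m]
Adding exponents of each base unit: kg: 1, m: 2, s: -2
SI base units of work: kg·m²/s²

Answer: kg·m²/s²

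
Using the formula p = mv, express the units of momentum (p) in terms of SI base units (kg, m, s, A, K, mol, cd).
Units of each symbol in p = mv:
  m (mass): kg
  v (velocity): m/s

Multiplying the contributions: [kg] · [m/s]
Adding exponents of each base unit: kg: 1, m: 1, s: -1
SI base units of momentum: kg·m/s

Answer: kg·m/s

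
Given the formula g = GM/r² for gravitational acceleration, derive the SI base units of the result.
Units of each symbol in g = GM/r²:
  G (gravitational constant): m³/(kg·s²)
  M (mass): kg
  r (distance): m  → to the power 2 in the denominator, contributes 1/m²

Multiplying the contributions: [m³/(kg·s²)] · [kg] · [1/m²]
Adding exponents of each base unit: m: 1, s: -2
SI base units of gravitational acceleration: m/s²

Answer: m/s²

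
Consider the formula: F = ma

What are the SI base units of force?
Units of each symbol in F = ma:
  m (mass): kg
  a (acceleration): m/s²

Multiplying the contributions: [kg] · [m/s²]
Adding exponents of each base unit: kg: 1, m: 1, s: -2
SI base units of force: kg·m/s²

Answer: kg·m/s²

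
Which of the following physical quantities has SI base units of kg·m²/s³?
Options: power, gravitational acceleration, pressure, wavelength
Checking the SI base units of each option:
  power (P = W/t): kg·m²/s³  ✓ matches
  gravitational acceleration (g = GM/r²): m/s²  ✗
  pressure (P = F/A): kg/(m·s²)  ✗
  wavelength (λ = v/f): m  ✗

Only power has units kg·m²/s³.

Answer: power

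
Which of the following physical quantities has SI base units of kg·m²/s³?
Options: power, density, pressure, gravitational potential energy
Checking the SI base units of each option:
  power (P = W/t): kg·m²/s³  ✓ matches
  density (ρ = m/V): kg/m³  ✗
  pressure (P = F/A): kg/(m·s²)  ✗
  gravitational potential energy (U = -GMm/r): kg·m²/s²  ✗

Only power has units kg·m²/s³.

Answer: power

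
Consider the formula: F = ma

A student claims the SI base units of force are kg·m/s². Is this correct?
Units of each symbol in F = ma:
  m (mass): kg
  a (acceleration): m/s²

Multiplying the contributions: [kg] · [m/s²]
Adding exponents of each base unit: kg: 1, m: 1, s: -2
SI base units of force: kg·m/s²

The claimed units kg·m/s² match the derived units, so the claim is correct.

Answer: Yes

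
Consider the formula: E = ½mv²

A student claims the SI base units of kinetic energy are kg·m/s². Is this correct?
Units of each symbol in E = ½mv²:
  m (mass): kg
  v (speed): m/s  → to the power 2, contributes m²/s²
  The factor ½ is dimensionless.

Multiplying the contributions: [kg] · [m²/s²]
Adding exponents of each base unit: kg: 1, m: 2, s: -2
SI base units of kinetic energy: kg·m²/s²

The claimed units kg·m/s² (exponents kg: 1, m: 1, s: -2) do not match the derived units kg·m²/s² (exponents kg: 1, m: 2, s: -2), so the claim is incorrect.

Answer: No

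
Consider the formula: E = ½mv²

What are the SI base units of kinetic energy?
Units of each symbol in E = ½mv²:
  m (mass): kg
  v (speed): m/s  → to the power 2, contributes m²/s²
  The factor ½ is dimensionless.

Multiplying the contributions: [kg] · [m²/s²]
Adding exponents of each base unit: kg: 1, m: 2, s: -2
SI base units of kinetic energy: kg·m²/s²

Answer: kg·m²/s²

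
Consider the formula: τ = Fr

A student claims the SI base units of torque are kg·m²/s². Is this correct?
Units of each symbol in τ = Fr:
  F (force): kg·m/s²
  r (lever arm): m

Multiplying the contributions: [kg·m/s²] · [m]
Adding exponents of each base unit: kg: 1, m: 2, s: -2
SI base units of torque: kg·m²/s²

The claimed units kg·m²/s² match the derived units, so the claim is correct.

Answer: Yes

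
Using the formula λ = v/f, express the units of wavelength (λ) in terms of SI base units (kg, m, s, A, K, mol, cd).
Units of each symbol in λ = v/f:
  v (wave speed): m/s
  f (frequency): 1/s  → in the denominator, contributes s

Multiplying the contributions: [m/s] · [s]
Adding exponents of each base unit: m: 1
SI base units of wavelength: m

Answer: m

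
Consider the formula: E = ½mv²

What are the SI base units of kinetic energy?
Units of each symbol in E = ½mv²:
  m (mass): kg
  v (speed): m/s  → to the power 2, contributes m²/s²
  The factor ½ is dimensionless.

Multiplying the contributions: [kg] · [m²/s²]
Adding exponents of each base unit: kg: 1, m: 2, s: -2
SI base units of kinetic energy: kg·m²/s²

Answer: kg·m²/s²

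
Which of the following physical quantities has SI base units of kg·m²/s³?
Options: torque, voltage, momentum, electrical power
Checking the SI base units of each option:
  torque (τ = Fr): kg·m²/s²  ✗
  voltage (V = IR): kg·m²/(s³·A)  ✗
  momentum (p = mv): kg·m/s  ✗
  electrical power (P = IV): kg·m²/s³  ✓ matches

Only electrical power has units kg·m²/s³.

Answer: electrical power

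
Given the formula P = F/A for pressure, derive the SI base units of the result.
Units of each symbol in P = F/A:
  F (force): kg·m/s²
  A (area): m²  → in the denominator, contributes 1/m²

Multiplying the contributions: [kg·m/s²] · [1/m²]
Adding exponents of each base unit: kg: 1, m: -1, s: -2
SI base units of pressure: kg/(m·s²)

Answer: kg/(m·s²)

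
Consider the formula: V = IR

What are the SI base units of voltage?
Units of each symbol in V = IR:
  I (current): A
  R (resistance, in ohms): kg·m²/(s³·A²)

Multiplying the contributions: [A] · [kg·m²/(s³·A²)]
Adding exponents of each base unit: kg: 1, m: 2, s: -3, A: -1
SI base units of voltage: kg·m²/(s³·A)

Answer: kg·m²/(s³·A)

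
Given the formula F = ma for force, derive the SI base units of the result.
Units of each symbol in F = ma:
  m (mass): kg
  a (acceleration): m/s²

Multiplying the contributions: [kg] · [m/s²]
Adding exponents of each base unit: kg: 1, m: 1, s: -2
SI base units of force: kg·m/s²

Answer: kg·m/s²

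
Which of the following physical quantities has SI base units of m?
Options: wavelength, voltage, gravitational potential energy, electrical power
Checking the SI base units of each option:
  wavelength (λ = v/f): m  ✓ matches
  voltage (V = IR): kg·m²/(s³·A)  ✗
  gravitational potential energy (U = -GMm/r): kg·m²/s²  ✗
  electrical power (P = IV): kg·m²/s³  ✗

Only wavelength has units m.

Answer: wavelength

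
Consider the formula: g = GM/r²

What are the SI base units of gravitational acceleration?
Units of each symbol in g = GM/r²:
  G (gravitational constant): m³/(kg·s²)
  M (mass): kg
  r (distance): m  → to the power 2 in the denominator, contributes 1/m²

Multiplying the contributions: [m³/(kg·s²)] · [kg] · [1/m²]
Adding exponents of each base unit: m: 1, s: -2
SI base units of gravitational acceleration: m/s²

Answer: m/s²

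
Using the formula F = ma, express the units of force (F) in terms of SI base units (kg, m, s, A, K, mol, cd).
Units of each symbol in F = ma:
  m (mass): kg
  a (acceleration): m/s²

Multiplying the contributions: [kg] · [m/s²]
Adding exponents of each base unit: kg: 1, m: 1, s: -2
SI base units of force: kg·m/s²

Answer: kg·m/s²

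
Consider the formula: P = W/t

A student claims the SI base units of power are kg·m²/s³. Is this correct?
Units of each symbol in P = W/t:
  W (work): kg·m²/s²
  t (time): s  → in the denominator, contributes 1/s

Multiplying the contributions: [kg·m²/s²] · [1/s]
Adding exponents of each base unit: kg: 1, m: 2, s: -3
SI base units of power: kg·m²/s³

The claimed units kg·m²/s³ match the derived units, so the claim is correct.

Answer: Yes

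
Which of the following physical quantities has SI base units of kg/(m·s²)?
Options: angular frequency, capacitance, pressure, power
Checking the SI base units of each option:
  angular frequency (ω = 2πf): 1/s  ✗
  capacitance (C = Q/V): s⁴·A²/(kg·m²)  ✗
  pressure (P = F/A): kg/(m·s²)  ✓ matches
  power (P = W/t): kg·m²/s³  ✗

Only pressure has units kg/(m·s²).

Answer: pressure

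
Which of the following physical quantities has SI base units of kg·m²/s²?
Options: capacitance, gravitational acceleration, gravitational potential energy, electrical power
Checking the SI base units of each option:
  capacitance (C = Q/V): s⁴·A²/(kg·m²)  ✗
  gravitational acceleration (g = GM/r²): m/s²  ✗
  gravitational potential energy (U = -GMm/r): kg·m²/s²  ✓ matches
  electrical power (P = IV): kg·m²/s³  ✗

Only gravitational potential energy has units kg·m²/s².

Answer: gravitational potential energy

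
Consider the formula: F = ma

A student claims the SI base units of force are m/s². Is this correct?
Units of each symbol in F = ma:
  m (mass): kg
  a (acceleration): m/s²

Multiplying the contributions: [kg] · [m/s²]
Adding exponents of each base unit: kg: 1, m: 1, s: -2
SI base units of force: kg·m/s²

The claimed units m/s² (exponents m: 1, s: -2) do not match the derived units kg·m/s² (exponents kg: 1, m: 1, s: -2), so the claim is incorrect.

Answer: No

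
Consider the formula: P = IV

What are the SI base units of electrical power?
Units of each symbol in P = IV:
  I (current): A
  V (voltage, in volts): kg·m²/(s³·A)

Multiplying the contributions: [A] · [kg·m²/(s³·A)]
Adding exponents of each base unit: kg: 1, m: 2, s: -3
SI base units of electrical power: kg·m²/s³

Answer: kg·m²/s³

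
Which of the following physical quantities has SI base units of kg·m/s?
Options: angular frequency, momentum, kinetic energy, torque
Checking the SI base units of each option:
  angular frequency (ω = 2πf): 1/s  ✗
  momentum (p = mv): kg·m/s  ✓ matches
  kinetic energy (E = ½mv²): kg·m²/s²  ✗
  torque (τ = Fr): kg·m²/s²  ✗

Only momentum has units kg·m/s.

Answer: momentum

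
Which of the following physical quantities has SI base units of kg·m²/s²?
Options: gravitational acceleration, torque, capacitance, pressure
Checking the SI base units of each option:
  gravitational acceleration (g = GM/r²): m/s²  ✗
  torque (τ = Fr): kg·m²/s²  ✓ matches
  capacitance (C = Q/V): s⁴·A²/(kg·m²)  ✗
  pressure (P = F/A): kg/(m·s²)  ✗

Only torque has units kg·m²/s².

Answer: torque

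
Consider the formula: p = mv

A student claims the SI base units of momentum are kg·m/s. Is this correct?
Units of each symbol in p = mv:
  m (mass): kg
  v (velocity): m/s

Multiplying the contributions: [kg] · [m/s]
Adding exponents of each base unit: kg: 1, m: 1, s: -1
SI base units of momentum: kg·m/s

The claimed units kg·m/s match the derived units, so the claim is correct.

Answer: Yes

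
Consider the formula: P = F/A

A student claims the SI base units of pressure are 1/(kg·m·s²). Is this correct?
Units of each symbol in P = F/A:
  F (force): kg·m/s²
  A (area): m²  → in the denominator, contributes 1/m²

Multiplying the contributions: [kg·m/s²] · [1/m²]
Adding exponents of each base unit: kg: 1, m: -1, s: -2
SI base units of pressure: kg/(m·s²)

The claimed units 1/(kg·m·s²) (exponents kg: -1, m: -1, s: -2) do not match the derived units kg/(m·s²) (exponents kg: 1, m: -1, s: -2), so the claim is incorrect.

Answer: No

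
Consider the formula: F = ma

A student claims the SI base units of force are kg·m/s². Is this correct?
Units of each symbol in F = ma:
  m (mass): kg
  a (acceleration): m/s²

Multiplying the contributions: [kg] · [m/s²]
Adding exponents of each base unit: kg: 1, m: 1, s: -2
SI base units of force: kg·m/s²

The claimed units kg·m/s² match the derived units, so the claim is correct.

Answer: Yes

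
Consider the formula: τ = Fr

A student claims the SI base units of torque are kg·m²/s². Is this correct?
Units of each symbol in τ = Fr:
  F (force): kg·m/s²
  r (lever arm): m

Multiplying the contributions: [kg·m/s²] · [m]
Adding exponents of each base unit: kg: 1, m: 2, s: -2
SI base units of torque: kg·m²/s²

The claimed units kg·m²/s² match the derived units, so the claim is correct.

Answer: Yes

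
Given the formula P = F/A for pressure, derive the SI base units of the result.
Units of each symbol in P = F/A:
  F (force): kg·m/s²
  A (area): m²  → in the denominator, contributes 1/m²

Multiplying the contributions: [kg·m/s²] · [1/m²]
Adding exponents of each base unit: kg: 1, m: -1, s: -2
SI base units of pressure: kg/(m·s²)

Answer: kg/(m·s²)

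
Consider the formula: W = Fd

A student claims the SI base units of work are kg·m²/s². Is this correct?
Units of each symbol in W = Fd:
  F (force): kg·m/s²
  d (displacement): m

Multiplying the contributions: [kg·m/s²] · [m]
Adding exponents of each base unit: kg: 1, m: 2, s: -2
SI base units of work: kg·m²/s²

The claimed units kg·m²/s² match the derived units, so the claim is correct.

Answer: Yes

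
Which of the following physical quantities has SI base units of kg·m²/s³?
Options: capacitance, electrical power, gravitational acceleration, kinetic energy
Checking the SI base units of each option:
  capacitance (C = Q/V): s⁴·A²/(kg·m²)  ✗
  electrical power (P = IV): kg·m²/s³  ✓ matches
  gravitational acceleration (g = GM/r²): m/s²  ✗
  kinetic energy (E = ½mv²): kg·m²/s²  ✗

Only electrical power has units kg·m²/s³.

Answer: electrical power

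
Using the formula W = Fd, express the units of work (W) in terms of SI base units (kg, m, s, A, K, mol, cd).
Units of each symbol in W = Fd:
  F (force): kg·m/s²
  d (displacement): m

Multiplying the contributions: [kg·m/s²] · [m]
Adding exponents of each base unit: kg: 1, m: 2, s: -2
SI base units of work: kg·m²/s²

Answer: kg·m²/s²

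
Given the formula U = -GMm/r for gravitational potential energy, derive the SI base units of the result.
Units of each symbol in U = -GMm/r:
  G (gravitational constant): m³/(kg·s²)
  M (mass): kg
  m (mass): kg
  r (distance): m  → in the denominator, contributes 1/m
  The minus sign does not affect the units.

Multiplying the contributions: [m³/(kg·s²)] · [kg] · [kg] · [1/m]
Adding exponents of each base unit: kg: 1, m: 2, s: -2
SI base units of gravitational potential energy: kg·m²/s²

Answer: kg·m²/s²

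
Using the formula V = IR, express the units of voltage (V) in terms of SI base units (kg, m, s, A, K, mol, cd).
Units of each symbol in V = IR:
  I (current): A
  R (resistance, in ohms): kg·m²/(s³·A²)

Multiplying the contributions: [A] · [kg·m²/(s³·A²)]
Adding exponents of each base unit: kg: 1, m: 2, s: -3, A: -1
SI base units of voltage: kg·m²/(s³·A)

Answer: kg·m²/(s³·A)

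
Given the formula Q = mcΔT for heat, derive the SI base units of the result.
Units of each symbol in Q = mcΔT:
  m (mass): kg
  c (specific heat capacity, in J/(kg·K)): m²/(s²·K)
  ΔT (temperature change): K

Multiplying the contributions: [kg] · [m²/(s²·K)] · [K]
Adding exponents of each base unit: kg: 1, m: 2, s: -2
SI base units of heat: kg·m²/s²

Answer: kg·m²/s²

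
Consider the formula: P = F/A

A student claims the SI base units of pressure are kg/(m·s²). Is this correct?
Units of each symbol in P = F/A:
  F (force): kg·m/s²
  A (area): m²  → in the denominator, contributes 1/m²

Multiplying the contributions: [kg·m/s²] · [1/m²]
Adding exponents of each base unit: kg: 1, m: -1, s: -2
SI base units of pressure: kg/(m·s²)

The claimed units kg/(m·s²) match the derived units, so the claim is correct.

Answer: Yes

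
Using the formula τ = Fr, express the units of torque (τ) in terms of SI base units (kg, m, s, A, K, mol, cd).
Units of each symbol in τ = Fr:
  F (force): kg·m/s²
  r (lever arm): m

Multiplying the contributions: [kg·m/s²] · [m]
Adding exponents of each base unit: kg: 1, m: 2, s: -2
SI base units of torque: kg·m²/s²

Answer: kg·m²/s²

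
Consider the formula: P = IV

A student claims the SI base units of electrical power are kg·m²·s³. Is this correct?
Units of each symbol in P = IV:
  I (current): A
  V (voltage, in volts): kg·m²/(s³·A)

Multiplying the contributions: [A] · [kg·m²/(s³·A)]
Adding exponents of each base unit: kg: 1, m: 2, s: -3
SI base units of electrical power: kg·m²/s³

The claimed units kg·m²·s³ (exponents kg: 1, m: 2, s: 3) do not match the derived units kg·m²/s³ (exponents kg: 1, m: 2, s: -3), so the claim is incorrect.

Answer: No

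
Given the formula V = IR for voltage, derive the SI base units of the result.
Units of each symbol in V = IR:
  I (current): A
  R (resistance, in ohms): kg·m²/(s³·A²)

Multiplying the contributions: [A] · [kg·m²/(s³·A²)]
Adding exponents of each base unit: kg: 1, m: 2, s: -3, A: -1
SI base units of voltage: kg·m²/(s³·A)

Answer: kg·m²/(s³·A)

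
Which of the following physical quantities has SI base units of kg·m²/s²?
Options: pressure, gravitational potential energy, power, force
Checking the SI base units of each option:
  pressure (P = F/A): kg/(m·s²)  ✗
  gravitational potential energy (U = -GMm/r): kg·m²/s²  ✓ matches
  power (P = W/t): kg·m²/s³  ✗
  force (F = ma): kg·m/s²  ✗

Only gravitational potential energy has units kg·m²/s².

Answer: gravitational potential energy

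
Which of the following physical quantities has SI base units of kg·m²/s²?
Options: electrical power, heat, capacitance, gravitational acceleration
Checking the SI base units of each option:
  electrical power (P = IV): kg·m²/s³  ✗
  heat (Q = mcΔT): kg·m²/s²  ✓ matches
  capacitance (C = Q/V): s⁴·A²/(kg·m²)  ✗
  gravitational acceleration (g = GM/r²): m/s²  ✗

Only heat has units kg·m²/s².

Answer: heat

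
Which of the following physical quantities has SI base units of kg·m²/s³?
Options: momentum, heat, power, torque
Checking the SI base units of each option:
  momentum (p = mv): kg·m/s  ✗
  heat (Q = mcΔT): kg·m²/s²  ✗
  power (P = W/t): kg·m²/s³  ✓ matches
  torque (τ = Fr): kg·m²/s²  ✗

Only power has units kg·m²/s³.

Answer: power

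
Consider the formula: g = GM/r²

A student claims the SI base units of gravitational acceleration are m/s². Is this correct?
Units of each symbol in g = GM/r²:
  G (gravitational constant): m³/(kg·s²)
  M (mass): kg
  r (distance): m  → to the power 2 in the denominator, contributes 1/m²

Multiplying the contributions: [m³/(kg·s²)] · [kg] · [1/m²]
Adding exponents of each base unit: m: 1, s: -2
SI base units of gravitational acceleration: m/s²

The claimed units m/s² match the derived units, so the claim is correct.

Answer: Yes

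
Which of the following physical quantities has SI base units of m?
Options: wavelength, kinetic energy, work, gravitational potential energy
Checking the SI base units of each option:
  wavelength (λ = v/f): m  ✓ matches
  kinetic energy (E = ½mv²): kg·m²/s²  ✗
  work (W = Fd): kg·m²/s²  ✗
  gravitational potential energy (U = -GMm/r): kg·m²/s²  ✗

Only wavelength has units m.

Answer: wavelength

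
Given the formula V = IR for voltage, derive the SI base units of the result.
Units of each symbol in V = IR:
  I (current): A
  R (resistance, in ohms): kg·m²/(s³·A²)

Multiplying the contributions: [A] · [kg·m²/(s³·A²)]
Adding exponents of each base unit: kg: 1, m: 2, s: -3, A: -1
SI base units of voltage: kg·m²/(s³·A)

Answer: kg·m²/(s³·A)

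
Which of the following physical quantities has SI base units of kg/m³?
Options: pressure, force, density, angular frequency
Checking the SI base units of each option:
  pressure (P = F/A): kg/(m·s²)  ✗
  force (F = ma): kg·m/s²  ✗
  density (ρ = m/V): kg/m³  ✓ matches
  angular frequency (ω = 2πf): 1/s  ✗

Only density has units kg/m³.

Answer: density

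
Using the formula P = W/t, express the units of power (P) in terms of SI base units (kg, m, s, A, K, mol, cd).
Units of each symbol in P = W/t:
  W (work): kg·m²/s²
  t (time): s  → in the denominator, contributes 1/s

Multiplying the contributions: [kg·m²/s²] · [1/s]
Adding exponents of each base unit: kg: 1, m: 2, s: -3
SI base units of power: kg·m²/s³

Answer: kg·m²/s³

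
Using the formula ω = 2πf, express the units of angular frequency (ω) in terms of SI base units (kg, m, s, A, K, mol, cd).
Units of each symbol in ω = 2πf:
  f (frequency): 1/s
  The factor 2π is dimensionless.

Multiplying the contributions: [1/s]
Adding exponents of each base unit: s: -1
SI base units of angular frequency: 1/s

Answer: 1/s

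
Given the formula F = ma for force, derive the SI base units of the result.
Units of each symbol in F = ma:
  m (mass): kg
  a (acceleration): m/s²

Multiplying the contributions: [kg] · [m/s²]
Adding exponents of each base unit: kg: 1, m: 1, s: -2
SI base units of force: kg·m/s²

Answer: kg·m/s²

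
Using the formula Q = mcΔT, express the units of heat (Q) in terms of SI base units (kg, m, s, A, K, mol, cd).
Units of each symbol in Q = mcΔT:
  m (mass): kg
  c (specific heat capacity, in J/(kg·K)): m²/(s²·K)
  ΔT (temperature change): K

Multiplying the contributions: [kg] · [m²/(s²·K)] · [K]
Adding exponents of each base unit: kg: 1, m: 2, s: -2
SI base units of heat: kg·m²/s²

Answer: kg·m²/s²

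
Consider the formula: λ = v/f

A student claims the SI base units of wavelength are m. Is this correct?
Units of each symbol in λ = v/f:
  v (wave speed): m/s
  f (frequency): 1/s  → in the denominator, contributes s

Multiplying the contributions: [m/s] · [s]
Adding exponents of each base unit: m: 1
SI base units of wavelength: m

The claimed units m match the derived units, so the claim is correct.

Answer: Yes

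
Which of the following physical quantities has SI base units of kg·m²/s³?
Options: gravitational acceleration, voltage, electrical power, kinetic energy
Checking the SI base units of each option:
  gravitational acceleration (g = GM/r²): m/s²  ✗
  voltage (V = IR): kg·m²/(s³·A)  ✗
  electrical power (P = IV): kg·m²/s³  ✓ matches
  kinetic energy (E = ½mv²): kg·m²/s²  ✗

Only electrical power has units kg·m²/s³.

Answer: electrical power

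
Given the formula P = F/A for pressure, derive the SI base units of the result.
Units of each symbol in P = F/A:
  F (force): kg·m/s²
  A (area): m²  → in the denominator, contributes 1/m²

Multiplying the contributions: [kg·m/s²] · [1/m²]
Adding exponents of each base unit: kg: 1, m: -1, s: -2
SI base units of pressure: kg/(m·s²)

Answer: kg/(m·s²)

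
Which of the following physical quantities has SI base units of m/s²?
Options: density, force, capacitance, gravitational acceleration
Checking the SI base units of each option:
  density (ρ = m/V): kg/m³  ✗
  force (F = ma): kg·m/s²  ✗
  capacitance (C = Q/V): s⁴·A²/(kg·m²)  ✗
  gravitational acceleration (g = GM/r²): m/s²  ✓ matches

Only gravitational acceleration has units m/s².

Answer: gravitational acceleration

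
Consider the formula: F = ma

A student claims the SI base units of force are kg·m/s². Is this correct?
Units of each symbol in F = ma:
  m (mass): kg
  a (acceleration): m/s²

Multiplying the contributions: [kg] · [m/s²]
Adding exponents of each base unit: kg: 1, m: 1, s: -2
SI base units of force: kg·m/s²

The claimed units kg·m/s² match the derived units, so the claim is correct.

Answer: Yes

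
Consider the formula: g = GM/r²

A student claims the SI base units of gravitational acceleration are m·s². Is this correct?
Units of each symbol in g = GM/r²:
  G (gravitational constant): m³/(kg·s²)
  M (mass): kg
  r (distance): m  → to the power 2 in the denominator, contributes 1/m²

Multiplying the contributions: [m³/(kg·s²)] · [kg] · [1/m²]
Adding exponents of each base unit: m: 1, s: -2
SI base units of gravitational acceleration: m/s²

The claimed units m·s² (exponents m: 1, s: 2) do not match the derived units m/s² (exponents m: 1, s: -2), so the claim is incorrect.

Answer: No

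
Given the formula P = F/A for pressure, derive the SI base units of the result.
Units of each symbol in P = F/A:
  F (force): kg·m/s²
  A (area): m²  → in the denominator, contributes 1/m²

Multiplying the contributions: [kg·m/s²] · [1/m²]
Adding exponents of each base unit: kg: 1, m: -1, s: -2
SI base units of pressure: kg/(m·s²)

Answer: kg/(m·s²)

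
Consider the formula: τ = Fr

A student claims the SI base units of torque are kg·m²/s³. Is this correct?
Units of each symbol in τ = Fr:
  F (force): kg·m/s²
  r (lever arm): m

Multiplying the contributions: [kg·m/s²] · [m]
Adding exponents of each base unit: kg: 1, m: 2, s: -2
SI base units of torque: kg·m²/s²

The claimed units kg·m²/s³ (exponents kg: 1, m: 2, s: -3) do not match the derived units kg·m²/s² (exponents kg: 1, m: 2, s: -2), so the claim is incorrect.

Answer: No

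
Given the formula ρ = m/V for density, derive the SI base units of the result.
Units of each symbol in ρ = m/V:
  m (mass): kg
  V (volume): m³  → in the denominator, contributes 1/m³

Multiplying the contributions: [kg] · [1/m³]
Adding exponents of each base unit: kg: 1, m: -3
SI base units of density: kg/m³

Answer: kg/m³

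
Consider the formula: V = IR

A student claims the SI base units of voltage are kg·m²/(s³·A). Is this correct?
Units of each symbol in V = IR:
  I (current): A
  R (resistance, in ohms): kg·m²/(s³·A²)

Multiplying the contributions: [A] · [kg·m²/(s³·A²)]
Adding exponents of each base unit: kg: 1, m: 2, s: -3, A: -1
SI base units of voltage: kg·m²/(s³·A)

The claimed units kg·m²/(s³·A) match the derived units, so the claim is correct.

Answer: Yes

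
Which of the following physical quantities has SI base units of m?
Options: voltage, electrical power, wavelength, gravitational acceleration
Checking the SI base units of each option:
  voltage (V = IR): kg·m²/(s³·A)  ✗
  electrical power (P = IV): kg·m²/s³  ✗
  wavelength (λ = v/f): m  ✓ matches
  gravitational acceleration (g = GM/r²): m/s²  ✗

Only wavelength has units m.

Answer: wavelength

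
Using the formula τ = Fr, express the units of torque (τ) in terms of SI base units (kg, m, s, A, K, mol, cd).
Units of each symbol in τ = Fr:
  F (force): kg·m/s²
  r (lever arm): m

Multiplying the contributions: [kg·m/s²] · [m]
Adding exponents of each base unit: kg: 1, m: 2, s: -2
SI base units of torque: kg·m²/s²

Answer: kg·m²/s²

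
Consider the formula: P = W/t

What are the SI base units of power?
Units of each symbol in P = W/t:
  W (work): kg·m²/s²
  t (time): s  → in the denominator, contributes 1/s

Multiplying the contributions: [kg·m²/s²] · [1/s]
Adding exponents of each base unit: kg: 1, m: 2, s: -3
SI base units of power: kg·m²/s³

Answer: kg·m²/s³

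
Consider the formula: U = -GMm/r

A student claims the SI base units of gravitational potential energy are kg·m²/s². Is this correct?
Units of each symbol in U = -GMm/r:
  G (gravitational constant): m³/(kg·s²)
  M (mass): kg
  m (mass): kg
  r (distance): m  → in the denominator, contributes 1/m
  The minus sign does not affect the units.

Multiplying the contributions: [m³/(kg·s²)] · [kg] · [kg] · [1/m]
Adding exponents of each base unit: kg: 1, m: 2, s: -2
SI base units of gravitational potential energy: kg·m²/s²

The claimed units kg·m²/s² match the derived units, so the claim is correct.

Answer: Yes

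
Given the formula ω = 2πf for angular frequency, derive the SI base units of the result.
Units of each symbol in ω = 2πf:
  f (frequency): 1/s
  The factor 2π is dimensionless.

Multiplying the contributions: [1/s]
Adding exponents of each base unit: s: -1
SI base units of angular frequency: 1/s

Answer: 1/s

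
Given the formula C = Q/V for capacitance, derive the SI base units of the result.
Units of each symbol in C = Q/V:
  Q (charge, in coulombs): s·A
  V (voltage, in volts): kg·m²/(s³·A)  → in the denominator, contributes s³·A/(kg·m²)

Multiplying the contributions: [s·A] · [s³·A/(kg·m²)]
Adding exponents of each base unit: kg: -1, m: -2, s: 4, A: 2
SI base units of capacitance: s⁴·A²/(kg·m²)

Answer: s⁴·A²/(kg·m²)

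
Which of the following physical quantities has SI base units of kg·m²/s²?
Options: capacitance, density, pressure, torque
Checking the SI base units of each option:
  capacitance (C = Q/V): s⁴·A²/(kg·m²)  ✗
  density (ρ = m/V): kg/m³  ✗
  pressure (P = F/A): kg/(m·s²)  ✗
  torque (τ = Fr): kg·m²/s²  ✓ matches

Only torque has units kg·m²/s².

Answer: torque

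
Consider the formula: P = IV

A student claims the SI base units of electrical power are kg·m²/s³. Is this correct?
Units of each symbol in P = IV:
  I (current): A
  V (voltage, in volts): kg·m²/(s³·A)

Multiplying the contributions: [A] · [kg·m²/(s³·A)]
Adding exponents of each base unit: kg: 1, m: 2, s: -3
SI base units of electrical power: kg·m²/s³

The claimed units kg·m²/s³ match the derived units, so the claim is correct.

Answer: Yes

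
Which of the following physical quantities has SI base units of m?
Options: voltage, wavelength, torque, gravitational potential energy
Checking the SI base units of each option:
  voltage (V = IR): kg·m²/(s³·A)  ✗
  wavelength (λ = v/f): m  ✓ matches
  torque (τ = Fr): kg·m²/s²  ✗
  gravitational potential energy (U = -GMm/r): kg·m²/s²  ✗

Only wavelength has units m.

Answer: wavelength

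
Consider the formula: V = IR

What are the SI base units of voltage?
Units of each symbol in V = IR:
  I (current): A
  R (resistance, in ohms): kg·m²/(s³·A²)

Multiplying the contributions: [A] · [kg·m²/(s³·A²)]
Adding exponents of each base unit: kg: 1, m: 2, s: -3, A: -1
SI base units of voltage: kg·m²/(s³·A)

Answer: kg·m²/(s³·A)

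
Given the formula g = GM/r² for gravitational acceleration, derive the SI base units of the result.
Units of each symbol in g = GM/r²:
  G (gravitational constant): m³/(kg·s²)
  M (mass): kg
  r (distance): m  → to the power 2 in the denominator, contributes 1/m²

Multiplying the contributions: [m³/(kg·s²)] · [kg] · [1/m²]
Adding exponents of each base unit: m: 1, s: -2
SI base units of gravitational acceleration: m/s²

Answer: m/s²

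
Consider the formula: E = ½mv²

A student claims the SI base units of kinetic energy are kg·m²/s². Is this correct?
Units of each symbol in E = ½mv²:
  m (mass): kg
  v (speed): m/s  → to the power 2, contributes m²/s²
  The factor ½ is dimensionless.

Multiplying the contributions: [kg] · [m²/s²]
Adding exponents of each base unit: kg: 1, m: 2, s: -2
SI base units of kinetic energy: kg·m²/s²

The claimed units kg·m²/s² match the derived units, so the claim is correct.

Answer: Yes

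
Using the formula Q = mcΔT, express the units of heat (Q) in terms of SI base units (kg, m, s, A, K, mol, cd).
Units of each symbol in Q = mcΔT:
  m (mass): kg
  c (specific heat capacity, in J/(kg·K)): m²/(s²·K)
  ΔT (temperature change): K

Multiplying the contributions: [kg] · [m²/(s²·K)] · [K]
Adding exponents of each base unit: kg: 1, m: 2, s: -2
SI base units of heat: kg·m²/s²

Answer: kg·m²/s²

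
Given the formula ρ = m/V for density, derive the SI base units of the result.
Units of each symbol in ρ = m/V:
  m (mass): kg
  V (volume): m³  → in the denominator, contributes 1/m³

Multiplying the contributions: [kg] · [1/m³]
Adding exponents of each base unit: kg: 1, m: -3
SI base units of density: kg/m³

Answer: kg/m³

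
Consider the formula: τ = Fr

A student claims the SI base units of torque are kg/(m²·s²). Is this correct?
Units of each symbol in τ = Fr:
  F (force): kg·m/s²
  r (lever arm): m

Multiplying the contributions: [kg·m/s²] · [m]
Adding exponents of each base unit: kg: 1, m: 2, s: -2
SI base units of torque: kg·m²/s²

The claimed units kg/(m²·s²) (exponents kg: 1, m: -2, s: -2) do not match the derived units kg·m²/s² (exponents kg: 1, m: 2, s: -2), so the claim is incorrect.

Answer: No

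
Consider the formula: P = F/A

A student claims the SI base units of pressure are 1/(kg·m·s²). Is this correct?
Units of each symbol in P = F/A:
  F (force): kg·m/s²
  A (area): m²  → in the denominator, contributes 1/m²

Multiplying the contributions: [kg·m/s²] · [1/m²]
Adding exponents of each base unit: kg: 1, m: -1, s: -2
SI base units of pressure: kg/(m·s²)

The claimed units 1/(kg·m·s²) (exponents kg: -1, m: -1, s: -2) do not match the derived units kg/(m·s²) (exponents kg: 1, m: -1, s: -2), so the claim is incorrect.

Answer: No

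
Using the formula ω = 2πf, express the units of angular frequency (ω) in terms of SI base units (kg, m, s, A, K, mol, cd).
Units of each symbol in ω = 2πf:
  f (frequency): 1/s
  The factor 2π is dimensionless.

Multiplying the contributions: [1/s]
Adding exponents of each base unit: s: -1
SI base units of angular frequency: 1/s

Answer: 1/s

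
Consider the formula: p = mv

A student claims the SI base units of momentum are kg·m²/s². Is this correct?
Units of each symbol in p = mv:
  m (mass): kg
  v (velocity): m/s

Multiplying the contributions: [kg] · [m/s]
Adding exponents of each base unit: kg: 1, m: 1, s: -1
SI base units of momentum: kg·m/s

The claimed units kg·m²/s² (exponents kg: 1, m: 2, s: -2) do not match the derived units kg·m/s (exponents kg: 1, m: 1, s: -1), so the claim is incorrect.

Answer: No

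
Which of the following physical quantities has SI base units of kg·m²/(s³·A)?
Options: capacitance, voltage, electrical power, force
Checking the SI base units of each option:
  capacitance (C = Q/V): s⁴·A²/(kg·m²)  ✗
  voltage (V = IR): kg·m²/(s³·A)  ✓ matches
  electrical power (P = IV): kg·m²/s³  ✗
  force (F = ma): kg·m/s²  ✗

Only voltage has units kg·m²/(s³·A).

Answer: voltage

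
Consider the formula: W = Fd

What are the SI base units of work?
Units of each symbol in W = Fd:
  F (force): kg·m/s²
  d (displacement): m

Multiplying the contributions: [kg·m/s²] · [m]
Adding exponents of each base unit: kg: 1, m: 2, s: -2
SI base units of work: kg·m²/s²

Answer: kg·m²/s²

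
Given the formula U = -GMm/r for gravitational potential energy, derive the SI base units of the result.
Units of each symbol in U = -GMm/r:
  G (gravitational constant): m³/(kg·s²)
  M (mass): kg
  m (mass): kg
  r (distance): m  → in the denominator, contributes 1/m
  The minus sign does not affect the units.

Multiplying the contributions: [m³/(kg·s²)] · [kg] · [kg] · [1/m]
Adding exponents of each base unit: kg: 1, m: 2, s: -2
SI base units of gravitational potential energy: kg·m²/s²

Answer: kg·m²/s²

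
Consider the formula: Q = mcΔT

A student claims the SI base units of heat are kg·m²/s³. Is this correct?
Units of each symbol in Q = mcΔT:
  m (mass): kg
  c (specific heat capacity, in J/(kg·K)): m²/(s²·K)
  ΔT (temperature change): K

Multiplying the contributions: [kg] · [m²/(s²·K)] · [K]
Adding exponents of each base unit: kg: 1, m: 2, s: -2
SI base units of heat: kg·m²/s²

The claimed units kg·m²/s³ (exponents kg: 1, m: 2, s: -3) do not match the derived units kg·m²/s² (exponents kg: 1, m: 2, s: -2), so the claim is incorrect.

Answer: No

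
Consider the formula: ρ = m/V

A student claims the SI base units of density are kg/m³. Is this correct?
Units of each symbol in ρ = m/V:
  m (mass): kg
  V (volume): m³  → in the denominator, contributes 1/m³

Multiplying the contributions: [kg] · [1/m³]
Adding exponents of each base unit: kg: 1, m: -3
SI base units of density: kg/m³

The claimed units kg/m³ match the derived units, so the claim is correct.

Answer: Yes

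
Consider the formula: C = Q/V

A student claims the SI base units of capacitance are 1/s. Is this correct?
Units of each symbol in C = Q/V:
  Q (charge, in coulombs): s·A
  V (voltage, in volts): kg·m²/(s³·A)  → in the denominator, contributes s³·A/(kg·m²)

Multiplying the contributions: [s·A] · [s³·A/(kg·m²)]
Adding exponents of each base unit: kg: -1, m: -2, s: 4, A: 2
SI base units of capacitance: s⁴·A²/(kg·m²)

The claimed units 1/s (exponents s: -1) do not match the derived units s⁴·A²/(kg·m²) (exponents kg: -1, m: -2, s: 4, A: 2), so the claim is incorrect.

Answer: No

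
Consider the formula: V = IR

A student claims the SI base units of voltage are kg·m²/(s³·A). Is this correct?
Units of each symbol in V = IR:
  I (current): A
  R (resistance, in ohms): kg·m²/(s³·A²)

Multiplying the contributions: [A] · [kg·m²/(s³·A²)]
Adding exponents of each base unit: kg: 1, m: 2, s: -3, A: -1
SI base units of voltage: kg·m²/(s³·A)

The claimed units kg·m²/(s³·A) match the derived units, so the claim is correct.

Answer: Yes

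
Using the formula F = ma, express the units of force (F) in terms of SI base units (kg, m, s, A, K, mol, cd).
Units of each symbol in F = ma:
  m (mass): kg
  a (acceleration): m/s²

Multiplying the contributions: [kg] · [m/s²]
Adding exponents of each base unit: kg: 1, m: 1, s: -2
SI base units of force: kg·m/s²

Answer: kg·m/s²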